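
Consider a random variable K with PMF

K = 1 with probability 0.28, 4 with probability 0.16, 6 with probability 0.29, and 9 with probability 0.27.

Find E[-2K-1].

-11.18

E[-2K-1] = Σ (-2k-1)·P(K=k)
 = (-3)·0.28 + (-9)·0.16 + (-13)·0.29 + (-19)·0.27
 = (-0.84) + (-1.44) + (-3.77) + (-5.13)
 = -11.18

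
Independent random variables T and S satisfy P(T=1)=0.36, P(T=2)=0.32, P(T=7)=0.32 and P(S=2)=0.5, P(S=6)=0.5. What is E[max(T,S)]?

4.96

E[max(T,S)] = Σ_t Σ_s max(t,s) · P(T=t)P(S=s)
 = 2·0.18 + 6·0.18 + 2·0.16 + 6·0.16 + 7·0.16 + 7·0.16
 = 0.36 + 1.08 + 0.32 + 0.96 + 1.12 + 1.12
 = 4.96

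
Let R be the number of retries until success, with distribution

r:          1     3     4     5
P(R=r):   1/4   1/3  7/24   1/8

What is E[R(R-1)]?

8

E[R(R-1)] = Σ r(r-1)·P(R=r)
 = 0·1/4 + 6·1/3 + 12·7/24 + 20·1/8
 = 0 + 2 + 7/2 + 5/2
 = 8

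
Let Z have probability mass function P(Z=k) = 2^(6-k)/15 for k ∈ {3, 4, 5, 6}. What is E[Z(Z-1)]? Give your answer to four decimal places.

11.0667

E[Z(Z-1)] = Σ z(z-1)·P(Z=z)
 = 6·8/15 + 12·4/15 + 20·2/15 + 30·1/15
 = 16/5 + 16/5 + 8/3 + 2
 = 166/15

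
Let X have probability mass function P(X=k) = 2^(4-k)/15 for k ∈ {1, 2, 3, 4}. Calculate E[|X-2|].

E[|X-2|] = Σ |x-2|·P(X=x)
 = 1·8/15 + 0·4/15 + 1·2/15 + 2·1/15
 = 8/15 + 0 + 2/15 + 2/15
 = 4/5

0.8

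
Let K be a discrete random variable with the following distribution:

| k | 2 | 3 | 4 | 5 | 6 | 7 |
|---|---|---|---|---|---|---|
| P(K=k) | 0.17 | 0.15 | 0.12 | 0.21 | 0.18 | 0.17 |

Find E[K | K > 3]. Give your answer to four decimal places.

5.5882

P(K > 3) = 0.12 + 0.21 + 0.18 + 0.17 = 0.68.
E[K | K > 3] = [4·0.12 + 5·0.21 + 6·0.18 + 7·0.17] / 0.68
 = 3.8 / 0.68
 = 95/17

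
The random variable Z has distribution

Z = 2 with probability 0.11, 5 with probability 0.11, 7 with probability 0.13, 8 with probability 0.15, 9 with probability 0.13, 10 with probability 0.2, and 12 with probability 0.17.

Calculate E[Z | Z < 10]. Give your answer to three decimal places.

P(Z < 10) = 0.11 + 0.11 + 0.13 + 0.15 + 0.13 = 0.63.
E[Z | Z < 10] = [2·0.11 + 5·0.11 + 7·0.13 + 8·0.15 + 9·0.13] / 0.63
 = 4.05 / 0.63
 = 45/7

6.429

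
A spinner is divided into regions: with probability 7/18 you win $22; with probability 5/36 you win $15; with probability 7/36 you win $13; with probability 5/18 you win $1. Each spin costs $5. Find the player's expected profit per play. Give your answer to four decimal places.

8.4444

E[payout] = 22·7/18 + 15·5/36 + 13·7/36 + 1·5/18
 = 77/9 + 25/12 + 91/36 + 5/18
 = 121/9
Net = 121/9 - 5 = 76/9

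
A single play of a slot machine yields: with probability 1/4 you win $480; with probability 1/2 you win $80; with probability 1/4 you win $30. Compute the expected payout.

167.5

E[payout] = 480·1/4 + 80·1/2 + 30·1/4
 = 120 + 40 + 15/2
 = 335/2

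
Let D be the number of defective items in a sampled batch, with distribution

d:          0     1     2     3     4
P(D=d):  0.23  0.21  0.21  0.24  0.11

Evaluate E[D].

E[D] = Σ d·P(D=d)
 = 0·0.23 + 1·0.21 + 2·0.21 + 3·0.24 + 4·0.11
 = 0 + 0.21 + 0.42 + 0.72 + 0.44
 = 1.79

1.79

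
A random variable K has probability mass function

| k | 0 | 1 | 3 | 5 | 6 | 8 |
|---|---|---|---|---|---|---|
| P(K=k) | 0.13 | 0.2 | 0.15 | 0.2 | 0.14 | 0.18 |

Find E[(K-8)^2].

E[(K-8)^2] = Σ (k-8)^2·P(K=k)
 = 64·0.13 + 49·0.2 + 25·0.15 + 9·0.2 + 4·0.14 + 0·0.18
 = 8.32 + 9.8 + 3.75 + 1.8 + 0.56 + 0
 = 24.23

24.23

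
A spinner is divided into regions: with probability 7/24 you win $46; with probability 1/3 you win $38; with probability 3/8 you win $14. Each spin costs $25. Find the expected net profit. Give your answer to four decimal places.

6.3333

E[payout] = 46·7/24 + 38·1/3 + 14·3/8
 = 161/12 + 38/3 + 21/4
 = 94/3
Net = 94/3 - 25 = 19/3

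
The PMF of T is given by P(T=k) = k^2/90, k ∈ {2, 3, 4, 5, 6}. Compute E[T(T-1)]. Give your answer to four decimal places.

E[T(T-1)] = Σ t(t-1)·P(T=t)
 = 2·2/45 + 6·1/10 + 12·8/45 + 20·5/18 + 30·2/5
 = 4/45 + 3/5 + 32/15 + 50/9 + 12
 = 917/45

20.3778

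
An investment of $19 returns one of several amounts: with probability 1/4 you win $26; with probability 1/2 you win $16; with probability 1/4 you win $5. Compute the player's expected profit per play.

-3.25

E[payout] = 26·1/4 + 16·1/2 + 5·1/4
 = 13/2 + 8 + 5/4
 = 63/4
Net = 63/4 - 19 = -13/4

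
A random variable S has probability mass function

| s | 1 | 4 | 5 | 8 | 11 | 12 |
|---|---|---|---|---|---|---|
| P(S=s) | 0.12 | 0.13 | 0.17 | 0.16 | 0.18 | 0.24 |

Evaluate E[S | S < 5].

P(S < 5) = 0.12 + 0.13 = 0.25.
E[S | S < 5] = [1·0.12 + 4·0.13] / 0.25
 = 0.64 / 0.25
 = 64/25

2.56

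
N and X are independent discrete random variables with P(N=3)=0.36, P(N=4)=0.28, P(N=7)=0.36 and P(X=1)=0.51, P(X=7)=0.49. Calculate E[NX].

E[NX] = Σ_n Σ_x nx · P(N=n)P(X=x)
 = 3·0.1836 + 21·0.1764 + 4·0.1428 + 28·0.1372 + 7·0.1836 + 49·0.1764
 = 0.5508 + 3.7044 + 0.5712 + 3.8416 + 1.2852 + 8.6436
 = 18.5968

18.5968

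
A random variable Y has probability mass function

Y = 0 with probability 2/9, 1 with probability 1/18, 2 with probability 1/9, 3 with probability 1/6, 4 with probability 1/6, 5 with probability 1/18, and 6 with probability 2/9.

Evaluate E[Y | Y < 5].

P(Y < 5) = 2/9 + 1/18 + 1/9 + 1/6 + 1/6 = 13/18.
E[Y | Y < 5] = [0·2/9 + 1·1/18 + 2·1/9 + 3·1/6 + 4·1/6] / (13/18)
 = 13/9 / (13/18)
 = 2

2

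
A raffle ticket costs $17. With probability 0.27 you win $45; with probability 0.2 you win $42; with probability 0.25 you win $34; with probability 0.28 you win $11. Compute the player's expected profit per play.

E[payout] = 45·0.27 + 42·0.2 + 34·0.25 + 11·0.28
 = 12.15 + 8.4 + 8.5 + 3.08
 = 32.13
Net = 32.13 - 17 = 15.13

15.13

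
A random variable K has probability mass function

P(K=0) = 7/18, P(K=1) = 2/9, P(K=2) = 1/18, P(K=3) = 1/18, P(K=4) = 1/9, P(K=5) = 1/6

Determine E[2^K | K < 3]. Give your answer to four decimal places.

P(K < 3) = 7/18 + 2/9 + 1/18 = 2/3.
E[2^K | K < 3] = [1·7/18 + 2·2/9 + 4·1/18] / (2/3)
 = 19/18 / (2/3)
 = 19/12

1.5833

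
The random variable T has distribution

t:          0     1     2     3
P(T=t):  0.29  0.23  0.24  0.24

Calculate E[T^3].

E[T^3] = Σ t^3·P(T=t)
 = 0·0.29 + 1·0.23 + 8·0.24 + 27·0.24
 = 0 + 0.23 + 1.92 + 6.48
 = 8.63

8.63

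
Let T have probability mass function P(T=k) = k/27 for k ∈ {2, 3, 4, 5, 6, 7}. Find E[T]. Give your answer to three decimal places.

E[T] = Σ t·P(T=t)
 = 2·2/27 + 3·1/9 + 4·4/27 + 5·5/27 + 6·2/9 + 7·7/27
 = 4/27 + 1/3 + 16/27 + 25/27 + 4/3 + 49/27
 = 139/27

5.148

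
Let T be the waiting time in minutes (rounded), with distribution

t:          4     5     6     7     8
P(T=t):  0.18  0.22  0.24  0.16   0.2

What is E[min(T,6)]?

E[min(T,6)] = Σ min(t,6)·P(T=t)
 = 4·0.18 + 5·0.22 + 6·0.24 + 6·0.16 + 6·0.2
 = 0.72 + 1.1 + 1.44 + 0.96 + 1.2
 = 5.42

5.42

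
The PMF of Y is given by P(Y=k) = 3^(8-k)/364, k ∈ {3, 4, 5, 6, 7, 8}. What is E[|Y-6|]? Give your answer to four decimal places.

E[|Y-6|] = Σ |y-6|·P(Y=y)
 = 3·243/364 + 2·81/364 + 1·27/364 + 0·9/364 + 1·3/364 + 2·1/364
 = 729/364 + 81/182 + 27/364 + 0 + 3/364 + 1/182
 = 71/28

2.5357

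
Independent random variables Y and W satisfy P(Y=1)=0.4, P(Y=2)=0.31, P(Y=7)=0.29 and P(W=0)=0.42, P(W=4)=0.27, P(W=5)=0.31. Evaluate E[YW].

8.0215

E[YW] = Σ_y Σ_w yw · P(Y=y)P(W=w)
 = 0·0.168 + 4·0.108 + 5·0.124 + 0·0.1302 + 8·0.0837 + 10·0.0961 + 0·0.1218 + 28·0.0783 + 35·0.0899
 = 0 + 0.432 + 0.62 + 0 + 0.6696 + 0.961 + 0 + 2.1924 + 3.1465
 = 8.0215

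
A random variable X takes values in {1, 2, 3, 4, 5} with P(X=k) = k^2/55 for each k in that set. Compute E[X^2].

E[X^2] = Σ x^2·P(X=x)
 = 1·1/55 + 4·4/55 + 9·9/55 + 16·16/55 + 25·5/11
 = 1/55 + 16/55 + 81/55 + 256/55 + 125/11
 = 89/5

17.8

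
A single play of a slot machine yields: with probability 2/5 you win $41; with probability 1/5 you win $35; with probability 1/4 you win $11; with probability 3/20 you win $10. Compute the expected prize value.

E[payout] = 41·2/5 + 35·1/5 + 11·1/4 + 10·3/20
 = 82/5 + 7 + 11/4 + 3/2
 = 553/20

27.65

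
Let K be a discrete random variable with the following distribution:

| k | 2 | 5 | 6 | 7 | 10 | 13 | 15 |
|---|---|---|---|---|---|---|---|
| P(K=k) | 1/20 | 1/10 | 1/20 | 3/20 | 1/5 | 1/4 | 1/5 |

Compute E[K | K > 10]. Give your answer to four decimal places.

P(K > 10) = 1/4 + 1/5 = 9/20.
E[K | K > 10] = [13·1/4 + 15·1/5] / (9/20)
 = 25/4 / (9/20)
 = 125/9

13.8889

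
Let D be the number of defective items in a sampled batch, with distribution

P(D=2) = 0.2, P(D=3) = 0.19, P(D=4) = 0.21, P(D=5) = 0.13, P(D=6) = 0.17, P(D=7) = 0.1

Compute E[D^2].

20.14

E[D^2] = Σ d^2·P(D=d)
 = 4·0.2 + 9·0.19 + 16·0.21 + 25·0.13 + 36·0.17 + 49·0.1
 = 0.8 + 1.71 + 3.36 + 3.25 + 6.12 + 4.9
 = 20.14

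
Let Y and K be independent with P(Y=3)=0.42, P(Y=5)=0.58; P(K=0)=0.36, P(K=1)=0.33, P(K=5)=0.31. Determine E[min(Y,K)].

E[min(Y,K)] = Σ_y Σ_k min(y,k) · P(Y=y)P(K=k)
 = 0·0.1512 + 1·0.1386 + 3·0.1302 + 0·0.2088 + 1·0.1914 + 5·0.1798
 = 0 + 0.1386 + 0.3906 + 0 + 0.1914 + 0.899
 = 1.6196

1.6196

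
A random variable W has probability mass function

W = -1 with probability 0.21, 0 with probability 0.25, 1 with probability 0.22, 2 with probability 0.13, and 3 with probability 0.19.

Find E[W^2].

2.66

E[W^2] = Σ w^2·P(W=w)
 = 1·0.21 + 0·0.25 + 1·0.22 + 4·0.13 + 9·0.19
 = 0.21 + 0 + 0.22 + 0.52 + 1.71
 = 2.66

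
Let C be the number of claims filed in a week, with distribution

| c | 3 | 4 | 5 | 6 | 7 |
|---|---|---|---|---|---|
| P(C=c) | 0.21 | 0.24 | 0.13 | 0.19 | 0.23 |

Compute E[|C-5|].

E[|C-5|] = Σ |c-5|·P(C=c)
 = 2·0.21 + 1·0.24 + 0·0.13 + 1·0.19 + 2·0.23
 = 0.42 + 0.24 + 0 + 0.19 + 0.46
 = 1.31

1.31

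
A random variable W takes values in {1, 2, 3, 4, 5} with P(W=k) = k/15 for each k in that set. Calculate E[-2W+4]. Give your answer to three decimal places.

-3.333

E[-2W+4] = Σ (-2w+4)·P(W=w)
 = 2·1/15 + 0·2/15 + (-2)·1/5 + (-4)·4/15 + (-6)·1/3
 = 2/15 + 0 + (-2/5) + (-16/15) + (-2)
 = -10/3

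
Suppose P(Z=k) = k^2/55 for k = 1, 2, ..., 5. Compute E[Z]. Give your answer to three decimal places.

E[Z] = Σ z·P(Z=z)
 = 1·1/55 + 2·4/55 + 3·9/55 + 4·16/55 + 5·5/11
 = 1/55 + 8/55 + 27/55 + 64/55 + 25/11
 = 45/11

4.091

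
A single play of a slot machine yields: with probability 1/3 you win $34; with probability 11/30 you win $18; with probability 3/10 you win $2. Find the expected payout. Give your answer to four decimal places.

E[payout] = 34·1/3 + 18·11/30 + 2·3/10
 = 34/3 + 33/5 + 3/5
 = 278/15

18.5333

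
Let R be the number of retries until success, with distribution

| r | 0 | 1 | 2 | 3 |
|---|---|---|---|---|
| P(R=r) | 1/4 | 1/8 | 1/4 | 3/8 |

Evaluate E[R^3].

12.25

E[R^3] = Σ r^3·P(R=r)
 = 0·1/4 + 1·1/8 + 8·1/4 + 27·3/8
 = 0 + 1/8 + 2 + 81/8
 = 49/4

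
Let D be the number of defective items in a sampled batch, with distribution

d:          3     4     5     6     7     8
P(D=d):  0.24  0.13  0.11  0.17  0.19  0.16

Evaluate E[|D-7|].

E[|D-7|] = Σ |d-7|·P(D=d)
 = 4·0.24 + 3·0.13 + 2·0.11 + 1·0.17 + 0·0.19 + 1·0.16
 = 0.96 + 0.39 + 0.22 + 0.17 + 0 + 0.16
 = 1.9

1.9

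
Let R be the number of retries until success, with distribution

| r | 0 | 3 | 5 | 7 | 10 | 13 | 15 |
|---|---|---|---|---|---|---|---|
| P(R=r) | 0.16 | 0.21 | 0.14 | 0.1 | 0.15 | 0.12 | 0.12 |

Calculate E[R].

E[R] = Σ r·P(R=r)
 = 0·0.16 + 3·0.21 + 5·0.14 + 7·0.1 + 10·0.15 + 13·0.12 + 15·0.12
 = 0 + 0.63 + 0.7 + 0.7 + 1.5 + 1.56 + 1.8
 = 6.89

6.89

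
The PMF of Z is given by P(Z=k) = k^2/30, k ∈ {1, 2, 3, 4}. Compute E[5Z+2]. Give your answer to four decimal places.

18.6667

E[5Z+2] = Σ (5z+2)·P(Z=z)
 = 7·1/30 + 12·2/15 + 17·3/10 + 22·8/15
 = 7/30 + 8/5 + 51/10 + 176/15
 = 56/3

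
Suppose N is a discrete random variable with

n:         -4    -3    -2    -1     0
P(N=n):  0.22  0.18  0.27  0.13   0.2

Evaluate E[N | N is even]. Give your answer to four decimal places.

P(N is even) = 0.22 + 0.27 + 0.2 = 0.69.
E[N | N is even] = [(-4)·0.22 + (-2)·0.27 + 0·0.2] / 0.69
 = -1.42 / 0.69
 = -142/69

-2.0580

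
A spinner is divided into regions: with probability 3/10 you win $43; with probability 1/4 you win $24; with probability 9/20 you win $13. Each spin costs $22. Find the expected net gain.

2.75

E[payout] = 43·3/10 + 24·1/4 + 13·9/20
 = 129/10 + 6 + 117/20
 = 99/4
Net = 99/4 - 22 = 11/4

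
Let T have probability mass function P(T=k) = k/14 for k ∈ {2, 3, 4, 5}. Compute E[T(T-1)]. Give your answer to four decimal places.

12.1429

E[T(T-1)] = Σ t(t-1)·P(T=t)
 = 2·1/7 + 6·3/14 + 12·2/7 + 20·5/14
 = 2/7 + 9/7 + 24/7 + 50/7
 = 85/7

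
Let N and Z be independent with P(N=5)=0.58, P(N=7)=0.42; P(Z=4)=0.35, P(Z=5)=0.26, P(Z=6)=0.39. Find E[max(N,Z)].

6.0662

E[max(N,Z)] = Σ_n Σ_z max(n,z) · P(N=n)P(Z=z)
 = 5·0.203 + 5·0.1508 + 6·0.2262 + 7·0.147 + 7·0.1092 + 7·0.1638
 = 1.015 + 0.754 + 1.3572 + 1.029 + 0.7644 + 1.1466
 = 6.0662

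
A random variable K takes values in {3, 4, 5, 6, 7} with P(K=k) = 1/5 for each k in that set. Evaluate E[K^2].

E[K^2] = Σ k^2·P(K=k)
 = 9·1/5 + 16·1/5 + 25·1/5 + 36·1/5 + 49·1/5
 = 9/5 + 16/5 + 5 + 36/5 + 49/5
 = 27

27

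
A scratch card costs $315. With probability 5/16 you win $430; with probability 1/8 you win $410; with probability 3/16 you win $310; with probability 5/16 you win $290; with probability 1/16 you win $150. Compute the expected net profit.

E[payout] = 430·5/16 + 410·1/8 + 310·3/16 + 290·5/16 + 150·1/16
 = 1075/8 + 205/4 + 465/8 + 725/8 + 75/8
 = 1375/4
Net = 1375/4 - 315 = 115/4

28.75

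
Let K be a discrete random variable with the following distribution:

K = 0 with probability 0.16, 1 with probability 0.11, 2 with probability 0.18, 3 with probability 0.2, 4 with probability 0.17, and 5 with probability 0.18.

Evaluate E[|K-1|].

E[|K-1|] = Σ |k-1|·P(K=k)
 = 1·0.16 + 0·0.11 + 1·0.18 + 2·0.2 + 3·0.17 + 4·0.18
 = 0.16 + 0 + 0.18 + 0.4 + 0.51 + 0.72
 = 1.97

1.97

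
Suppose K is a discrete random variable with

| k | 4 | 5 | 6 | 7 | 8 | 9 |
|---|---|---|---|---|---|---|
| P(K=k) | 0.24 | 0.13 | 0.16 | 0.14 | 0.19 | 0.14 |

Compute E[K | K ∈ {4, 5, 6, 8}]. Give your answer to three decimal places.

5.681

P(K ∈ {4, 5, 6, 8}) = 0.24 + 0.13 + 0.16 + 0.19 = 0.72.
E[K | K ∈ {4, 5, 6, 8}] = [4·0.24 + 5·0.13 + 6·0.16 + 8·0.19] / 0.72
 = 4.09 / 0.72
 = 409/72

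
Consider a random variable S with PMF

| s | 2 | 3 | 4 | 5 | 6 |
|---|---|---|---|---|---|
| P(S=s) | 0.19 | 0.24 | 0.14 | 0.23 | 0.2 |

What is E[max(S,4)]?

E[max(S,4)] = Σ max(s,4)·P(S=s)
 = 4·0.19 + 4·0.24 + 4·0.14 + 5·0.23 + 6·0.2
 = 0.76 + 0.96 + 0.56 + 1.15 + 1.2
 = 4.63

4.63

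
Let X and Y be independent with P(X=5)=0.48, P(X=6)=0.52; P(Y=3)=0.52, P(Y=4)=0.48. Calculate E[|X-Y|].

2.04

E[|X-Y|] = Σ_x Σ_y |x-y| · P(X=x)P(Y=y)
 = 2·0.2496 + 1·0.2304 + 3·0.2704 + 2·0.2496
 = 0.4992 + 0.2304 + 0.8112 + 0.4992
 = 2.04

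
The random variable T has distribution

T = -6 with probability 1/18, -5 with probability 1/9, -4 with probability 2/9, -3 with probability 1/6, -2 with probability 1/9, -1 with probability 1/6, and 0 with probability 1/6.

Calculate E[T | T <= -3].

-4.1

P(T <= -3) = 1/18 + 1/9 + 2/9 + 1/6 = 5/9.
E[T | T <= -3] = [(-6)·1/18 + (-5)·1/9 + (-4)·2/9 + (-3)·1/6] / (5/9)
 = -41/18 / (5/9)
 = -41/10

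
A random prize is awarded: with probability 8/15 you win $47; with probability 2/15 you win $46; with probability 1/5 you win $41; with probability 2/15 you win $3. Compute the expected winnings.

E[payout] = 47·8/15 + 46·2/15 + 41·1/5 + 3·2/15
 = 376/15 + 92/15 + 41/5 + 2/5
 = 199/5

39.8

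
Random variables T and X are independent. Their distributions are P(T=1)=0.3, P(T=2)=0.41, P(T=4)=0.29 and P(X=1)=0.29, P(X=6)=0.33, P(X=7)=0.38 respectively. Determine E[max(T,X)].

5.3012

E[max(T,X)] = Σ_t Σ_x max(t,x) · P(T=t)P(X=x)
 = 1·0.087 + 6·0.099 + 7·0.114 + 2·0.1189 + 6·0.1353 + 7·0.1558 + 4·0.0841 + 6·0.0957 + 7·0.1102
 = 0.087 + 0.594 + 0.798 + 0.2378 + 0.8118 + 1.0906 + 0.3364 + 0.5742 + 0.7714
 = 5.3012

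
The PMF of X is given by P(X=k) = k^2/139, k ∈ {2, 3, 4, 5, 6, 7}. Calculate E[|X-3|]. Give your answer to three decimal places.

E[|X-3|] = Σ |x-3|·P(X=x)
 = 1·4/139 + 0·9/139 + 1·16/139 + 2·25/139 + 3·36/139 + 4·49/139
 = 4/139 + 0 + 16/139 + 50/139 + 108/139 + 196/139
 = 374/139

2.691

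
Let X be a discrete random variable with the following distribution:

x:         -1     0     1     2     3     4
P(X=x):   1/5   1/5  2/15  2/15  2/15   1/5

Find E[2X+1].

3.8

E[2X+1] = Σ (2x+1)·P(X=x)
 = (-1)·1/5 + 1·1/5 + 3·2/15 + 5·2/15 + 7·2/15 + 9·1/5
 = (-1/5) + 1/5 + 2/5 + 2/3 + 14/15 + 9/5
 = 19/5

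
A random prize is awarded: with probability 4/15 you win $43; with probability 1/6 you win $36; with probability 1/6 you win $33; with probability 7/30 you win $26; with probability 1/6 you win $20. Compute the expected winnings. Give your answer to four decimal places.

E[payout] = 43·4/15 + 36·1/6 + 33·1/6 + 26·7/30 + 20·1/6
 = 172/15 + 6 + 11/2 + 91/15 + 10/3
 = 971/30

32.3667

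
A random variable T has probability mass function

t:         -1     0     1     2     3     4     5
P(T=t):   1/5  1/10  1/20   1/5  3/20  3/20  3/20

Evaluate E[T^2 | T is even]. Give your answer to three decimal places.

7.111

P(T is even) = 1/10 + 1/5 + 3/20 = 9/20.
E[T^2 | T is even] = [0·1/10 + 4·1/5 + 16·3/20] / (9/20)
 = 16/5 / (9/20)
 = 64/9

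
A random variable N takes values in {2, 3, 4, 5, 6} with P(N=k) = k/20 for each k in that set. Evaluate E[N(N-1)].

E[N(N-1)] = Σ n(n-1)·P(N=n)
 = 2·1/10 + 6·3/20 + 12·1/5 + 20·1/4 + 30·3/10
 = 1/5 + 9/10 + 12/5 + 5 + 9
 = 35/2

17.5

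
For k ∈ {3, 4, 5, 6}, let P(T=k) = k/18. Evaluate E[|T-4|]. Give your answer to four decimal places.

1.1111

E[|T-4|] = Σ |t-4|·P(T=t)
 = 1·1/6 + 0·2/9 + 1·5/18 + 2·1/3
 = 1/6 + 0 + 5/18 + 2/3
 = 10/9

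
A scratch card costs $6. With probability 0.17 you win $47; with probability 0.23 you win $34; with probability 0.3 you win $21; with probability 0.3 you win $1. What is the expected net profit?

16.41

E[payout] = 47·0.17 + 34·0.23 + 21·0.3 + 1·0.3
 = 7.99 + 7.82 + 6.3 + 0.3
 = 22.41
Net = 22.41 - 6 = 16.41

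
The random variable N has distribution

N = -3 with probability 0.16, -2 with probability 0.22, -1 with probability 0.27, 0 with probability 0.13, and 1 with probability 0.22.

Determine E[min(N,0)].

E[min(N,0)] = Σ min(n,0)·P(N=n)
 = (-3)·0.16 + (-2)·0.22 + (-1)·0.27 + 0·0.13 + 0·0.22
 = (-0.48) + (-0.44) + (-0.27) + 0 + 0
 = -1.19

-1.19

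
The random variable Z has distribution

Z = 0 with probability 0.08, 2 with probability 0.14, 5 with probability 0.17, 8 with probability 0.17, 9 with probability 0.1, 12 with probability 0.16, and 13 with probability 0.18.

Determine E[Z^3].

E[Z^3] = Σ z^3·P(Z=z)
 = 0·0.08 + 8·0.14 + 125·0.17 + 512·0.17 + 729·0.1 + 1728·0.16 + 2197·0.18
 = 0 + 1.12 + 21.25 + 87.04 + 72.9 + 276.48 + 395.46
 = 854.25

854.25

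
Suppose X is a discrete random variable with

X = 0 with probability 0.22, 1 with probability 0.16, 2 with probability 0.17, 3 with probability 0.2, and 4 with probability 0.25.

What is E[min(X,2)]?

E[min(X,2)] = Σ min(x,2)·P(X=x)
 = 0·0.22 + 1·0.16 + 2·0.17 + 2·0.2 + 2·0.25
 = 0 + 0.16 + 0.34 + 0.4 + 0.5
 = 1.4

1.4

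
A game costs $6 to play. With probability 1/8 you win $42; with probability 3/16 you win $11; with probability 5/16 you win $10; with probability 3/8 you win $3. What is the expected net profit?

E[payout] = 42·1/8 + 11·3/16 + 10·5/16 + 3·3/8
 = 21/4 + 33/16 + 25/8 + 9/8
 = 185/16
Net = 185/16 - 6 = 89/16

5.5625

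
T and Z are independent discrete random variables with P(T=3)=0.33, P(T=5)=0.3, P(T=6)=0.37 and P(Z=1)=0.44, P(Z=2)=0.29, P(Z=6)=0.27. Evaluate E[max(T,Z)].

5.0583

E[max(T,Z)] = Σ_t Σ_z max(t,z) · P(T=t)P(Z=z)
 = 3·0.1452 + 3·0.0957 + 6·0.0891 + 5·0.132 + 5·0.087 + 6·0.081 + 6·0.1628 + 6·0.1073 + 6·0.0999
 = 0.4356 + 0.2871 + 0.5346 + 0.66 + 0.435 + 0.486 + 0.9768 + 0.6438 + 0.5994
 = 5.0583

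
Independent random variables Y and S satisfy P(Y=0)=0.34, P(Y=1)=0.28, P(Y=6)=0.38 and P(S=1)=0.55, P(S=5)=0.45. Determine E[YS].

7.168

E[YS] = Σ_y Σ_s ys · P(Y=y)P(S=s)
 = 0·0.187 + 0·0.153 + 1·0.154 + 5·0.126 + 6·0.209 + 30·0.171
 = 0 + 0 + 0.154 + 0.63 + 1.254 + 5.13
 = 7.168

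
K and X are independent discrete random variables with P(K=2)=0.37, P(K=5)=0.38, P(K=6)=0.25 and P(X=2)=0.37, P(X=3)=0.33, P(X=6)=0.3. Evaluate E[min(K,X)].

2.8499

E[min(K,X)] = Σ_k Σ_x min(k,x) · P(K=k)P(X=x)
 = 2·0.1369 + 2·0.1221 + 2·0.111 + 2·0.1406 + 3·0.1254 + 5·0.114 + 2·0.0925 + 3·0.0825 + 6·0.075
 = 0.2738 + 0.2442 + 0.222 + 0.2812 + 0.3762 + 0.57 + 0.185 + 0.2475 + 0.45
 = 2.8499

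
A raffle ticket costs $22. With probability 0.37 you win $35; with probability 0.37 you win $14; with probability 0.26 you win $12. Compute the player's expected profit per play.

E[payout] = 35·0.37 + 14·0.37 + 12·0.26
 = 12.95 + 5.18 + 3.12
 = 21.25
Net = 21.25 - 22 = -0.75

-0.75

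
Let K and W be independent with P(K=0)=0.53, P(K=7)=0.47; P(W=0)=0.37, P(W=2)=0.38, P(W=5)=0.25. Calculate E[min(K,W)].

0.9447

E[min(K,W)] = Σ_k Σ_w min(k,w) · P(K=k)P(W=w)
 = 0·0.1961 + 0·0.2014 + 0·0.1325 + 0·0.1739 + 2·0.1786 + 5·0.1175
 = 0 + 0 + 0 + 0 + 0.3572 + 0.5875
 = 0.9447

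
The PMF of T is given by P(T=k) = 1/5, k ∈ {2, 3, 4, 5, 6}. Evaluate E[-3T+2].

-10

E[-3T+2] = Σ (-3t+2)·P(T=t)
 = (-4)·1/5 + (-7)·1/5 + (-10)·1/5 + (-13)·1/5 + (-16)·1/5
 = (-4/5) + (-7/5) + (-2) + (-13/5) + (-16/5)
 = -10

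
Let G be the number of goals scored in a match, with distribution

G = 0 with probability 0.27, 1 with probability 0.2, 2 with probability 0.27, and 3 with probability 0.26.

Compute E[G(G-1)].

E[G(G-1)] = Σ g(g-1)·P(G=g)
 = 0·0.27 + 0·0.2 + 2·0.27 + 6·0.26
 = 0 + 0 + 0.54 + 1.56
 = 2.1

2.1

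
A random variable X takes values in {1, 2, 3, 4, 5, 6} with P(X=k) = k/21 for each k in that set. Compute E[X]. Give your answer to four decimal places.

E[X] = Σ x·P(X=x)
 = 1·1/21 + 2·2/21 + 3·1/7 + 4·4/21 + 5·5/21 + 6·2/7
 = 1/21 + 4/21 + 3/7 + 16/21 + 25/21 + 12/7
 = 13/3

4.3333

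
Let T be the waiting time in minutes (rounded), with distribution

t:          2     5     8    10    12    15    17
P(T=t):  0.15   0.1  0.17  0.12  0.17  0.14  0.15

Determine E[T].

E[T] = Σ t·P(T=t)
 = 2·0.15 + 5·0.1 + 8·0.17 + 10·0.12 + 12·0.17 + 15·0.14 + 17·0.15
 = 0.3 + 0.5 + 1.36 + 1.2 + 2.04 + 2.1 + 2.55
 = 10.05

10.05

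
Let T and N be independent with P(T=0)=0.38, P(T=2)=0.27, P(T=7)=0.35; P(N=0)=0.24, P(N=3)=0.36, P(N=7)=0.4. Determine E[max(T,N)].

E[max(T,N)] = Σ_t Σ_n max(t,n) · P(T=t)P(N=n)
 = 0·0.0912 + 3·0.1368 + 7·0.152 + 2·0.0648 + 3·0.0972 + 7·0.108 + 7·0.084 + 7·0.126 + 7·0.14
 = 0 + 0.4104 + 1.064 + 0.1296 + 0.2916 + 0.756 + 0.588 + 0.882 + 0.98
 = 5.1016

5.1016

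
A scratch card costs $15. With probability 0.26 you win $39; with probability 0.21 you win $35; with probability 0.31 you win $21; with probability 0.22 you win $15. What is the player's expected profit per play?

E[payout] = 39·0.26 + 35·0.21 + 21·0.31 + 15·0.22
 = 10.14 + 7.35 + 6.51 + 3.3
 = 27.3
Net = 27.3 - 15 = 12.3

12.3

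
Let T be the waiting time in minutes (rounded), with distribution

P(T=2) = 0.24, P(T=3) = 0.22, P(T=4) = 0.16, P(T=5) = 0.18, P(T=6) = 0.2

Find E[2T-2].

5.76

E[2T-2] = Σ (2t-2)·P(T=t)
 = 2·0.24 + 4·0.22 + 6·0.16 + 8·0.18 + 10·0.2
 = 0.48 + 0.88 + 0.96 + 1.44 + 2
 = 5.76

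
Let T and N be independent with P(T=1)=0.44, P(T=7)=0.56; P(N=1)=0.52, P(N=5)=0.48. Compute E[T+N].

7.28

E[T+N] = Σ_t Σ_n (t+n) · P(T=t)P(N=n)
 = 2·0.2288 + 6·0.2112 + 8·0.2912 + 12·0.2688
 = 0.4576 + 1.2672 + 2.3296 + 3.2256
 = 7.28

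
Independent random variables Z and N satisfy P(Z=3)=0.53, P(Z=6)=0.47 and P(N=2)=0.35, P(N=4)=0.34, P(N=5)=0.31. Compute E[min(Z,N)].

E[min(Z,N)] = Σ_z Σ_n min(z,n) · P(Z=z)P(N=n)
 = 2·0.1855 + 3·0.1802 + 3·0.1643 + 2·0.1645 + 4·0.1598 + 5·0.1457
 = 0.371 + 0.5406 + 0.4929 + 0.329 + 0.6392 + 0.7285
 = 3.1012

3.1012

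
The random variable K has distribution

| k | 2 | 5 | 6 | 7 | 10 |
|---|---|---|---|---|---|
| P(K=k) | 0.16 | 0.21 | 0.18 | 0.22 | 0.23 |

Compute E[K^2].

46.15

E[K^2] = Σ k^2·P(K=k)
 = 4·0.16 + 25·0.21 + 36·0.18 + 49·0.22 + 100·0.23
 = 0.64 + 5.25 + 6.48 + 10.78 + 23
 = 46.15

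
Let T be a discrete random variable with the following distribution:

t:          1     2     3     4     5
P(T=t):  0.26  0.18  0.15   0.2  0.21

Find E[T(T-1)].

E[T(T-1)] = Σ t(t-1)·P(T=t)
 = 0·0.26 + 2·0.18 + 6·0.15 + 12·0.2 + 20·0.21
 = 0 + 0.36 + 0.9 + 2.4 + 4.2
 = 7.86

7.86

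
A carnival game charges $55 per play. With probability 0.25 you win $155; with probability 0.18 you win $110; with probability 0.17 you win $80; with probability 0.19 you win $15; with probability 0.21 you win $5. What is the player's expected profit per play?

E[payout] = 155·0.25 + 110·0.18 + 80·0.17 + 15·0.19 + 5·0.21
 = 38.75 + 19.8 + 13.6 + 2.85 + 1.05
 = 76.05
Net = 76.05 - 55 = 21.05

21.05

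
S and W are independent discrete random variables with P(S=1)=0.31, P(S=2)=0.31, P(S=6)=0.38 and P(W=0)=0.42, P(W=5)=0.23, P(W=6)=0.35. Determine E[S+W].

6.46

E[S+W] = Σ_s Σ_w (s+w) · P(S=s)P(W=w)
 = 1·0.1302 + 6·0.0713 + 7·0.1085 + 2·0.1302 + 7·0.0713 + 8·0.1085 + 6·0.1596 + 11·0.0874 + 12·0.133
 = 0.1302 + 0.4278 + 0.7595 + 0.2604 + 0.4991 + 0.868 + 0.9576 + 0.9614 + 1.596
 = 6.46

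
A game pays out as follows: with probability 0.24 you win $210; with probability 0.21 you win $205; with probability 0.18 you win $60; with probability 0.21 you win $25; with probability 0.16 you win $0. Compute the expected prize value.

109.5

E[payout] = 210·0.24 + 205·0.21 + 60·0.18 + 25·0.21 + 0·0.16
 = 50.4 + 43.05 + 10.8 + 5.25 + 0
 = 109.5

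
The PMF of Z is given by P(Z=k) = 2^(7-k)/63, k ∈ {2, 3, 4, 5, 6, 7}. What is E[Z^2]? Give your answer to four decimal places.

9.8571

E[Z^2] = Σ z^2·P(Z=z)
 = 4·32/63 + 9·16/63 + 16·8/63 + 25·4/63 + 36·2/63 + 49·1/63
 = 128/63 + 16/7 + 128/63 + 100/63 + 8/7 + 7/9
 = 69/7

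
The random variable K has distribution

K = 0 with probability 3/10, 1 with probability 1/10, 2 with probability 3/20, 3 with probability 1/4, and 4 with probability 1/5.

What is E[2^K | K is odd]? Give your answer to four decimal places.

P(K is odd) = 1/10 + 1/4 = 7/20.
E[2^K | K is odd] = [2·1/10 + 8·1/4] / (7/20)
 = 11/5 / (7/20)
 = 44/7

6.2857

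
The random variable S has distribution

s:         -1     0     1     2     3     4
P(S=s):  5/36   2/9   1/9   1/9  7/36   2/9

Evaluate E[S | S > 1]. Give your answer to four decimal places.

3.2105

P(S > 1) = 1/9 + 7/36 + 2/9 = 19/36.
E[S | S > 1] = [2·1/9 + 3·7/36 + 4·2/9] / (19/36)
 = 61/36 / (19/36)
 = 61/19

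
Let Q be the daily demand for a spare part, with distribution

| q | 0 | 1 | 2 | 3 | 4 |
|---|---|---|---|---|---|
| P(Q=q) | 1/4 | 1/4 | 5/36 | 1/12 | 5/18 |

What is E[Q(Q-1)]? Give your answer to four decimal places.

4.1111

E[Q(Q-1)] = Σ q(q-1)·P(Q=q)
 = 0·1/4 + 0·1/4 + 2·5/36 + 6·1/12 + 12·5/18
 = 0 + 0 + 5/18 + 1/2 + 10/3
 = 37/9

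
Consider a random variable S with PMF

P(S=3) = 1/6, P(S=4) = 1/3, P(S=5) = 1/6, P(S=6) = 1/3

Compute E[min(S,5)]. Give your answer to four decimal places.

E[min(S,5)] = Σ min(s,5)·P(S=s)
 = 3·1/6 + 4·1/3 + 5·1/6 + 5·1/3
 = 1/2 + 4/3 + 5/6 + 5/3
 = 13/3

4.3333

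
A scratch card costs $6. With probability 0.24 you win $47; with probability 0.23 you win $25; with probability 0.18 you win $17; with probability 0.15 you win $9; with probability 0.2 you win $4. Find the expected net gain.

E[payout] = 47·0.24 + 25·0.23 + 17·0.18 + 9·0.15 + 4·0.2
 = 11.28 + 5.75 + 3.06 + 1.35 + 0.8
 = 22.24
Net = 22.24 - 6 = 16.24

16.24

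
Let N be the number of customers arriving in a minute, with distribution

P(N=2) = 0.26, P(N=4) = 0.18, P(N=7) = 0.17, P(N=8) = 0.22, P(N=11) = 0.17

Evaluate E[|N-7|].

2.74

E[|N-7|] = Σ |n-7|·P(N=n)
 = 5·0.26 + 3·0.18 + 0·0.17 + 1·0.22 + 4·0.17
 = 1.3 + 0.54 + 0 + 0.22 + 0.68
 = 2.74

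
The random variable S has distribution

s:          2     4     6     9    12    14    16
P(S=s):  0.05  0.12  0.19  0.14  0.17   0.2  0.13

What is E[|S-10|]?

3.94

E[|S-10|] = Σ |s-10|·P(S=s)
 = 8·0.05 + 6·0.12 + 4·0.19 + 1·0.14 + 2·0.17 + 4·0.2 + 6·0.13
 = 0.4 + 0.72 + 0.76 + 0.14 + 0.34 + 0.8 + 0.78
 = 3.94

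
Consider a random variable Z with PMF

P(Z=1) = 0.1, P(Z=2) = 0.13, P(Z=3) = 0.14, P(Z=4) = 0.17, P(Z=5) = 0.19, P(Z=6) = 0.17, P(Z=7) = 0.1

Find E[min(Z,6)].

E[min(Z,6)] = Σ min(z,6)·P(Z=z)
 = 1·0.1 + 2·0.13 + 3·0.14 + 4·0.17 + 5·0.19 + 6·0.17 + 6·0.1
 = 0.1 + 0.26 + 0.42 + 0.68 + 0.95 + 1.02 + 0.6
 = 4.03

4.03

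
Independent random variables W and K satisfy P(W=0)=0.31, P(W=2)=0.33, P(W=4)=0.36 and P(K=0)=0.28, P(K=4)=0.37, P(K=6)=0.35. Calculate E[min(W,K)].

1.512

E[min(W,K)] = Σ_w Σ_k min(w,k) · P(W=w)P(K=k)
 = 0·0.0868 + 0·0.1147 + 0·0.1085 + 0·0.0924 + 2·0.1221 + 2·0.1155 + 0·0.1008 + 4·0.1332 + 4·0.126
 = 0 + 0 + 0 + 0 + 0.2442 + 0.231 + 0 + 0.5328 + 0.504
 = 1.512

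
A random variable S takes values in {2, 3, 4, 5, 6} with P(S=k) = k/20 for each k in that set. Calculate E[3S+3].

E[3S+3] = Σ (3s+3)·P(S=s)
 = 9·1/10 + 12·3/20 + 15·1/5 + 18·1/4 + 21·3/10
 = 9/10 + 9/5 + 3 + 9/2 + 63/10
 = 33/2

16.5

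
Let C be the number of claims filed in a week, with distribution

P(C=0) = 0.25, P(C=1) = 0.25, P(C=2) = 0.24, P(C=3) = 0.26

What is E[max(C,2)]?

E[max(C,2)] = Σ max(c,2)·P(C=c)
 = 2·0.25 + 2·0.25 + 2·0.24 + 3·0.26
 = 0.5 + 0.5 + 0.48 + 0.78
 = 2.26

2.26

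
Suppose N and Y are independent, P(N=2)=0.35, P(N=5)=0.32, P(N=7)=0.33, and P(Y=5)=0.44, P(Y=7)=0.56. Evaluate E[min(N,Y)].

4.3196

E[min(N,Y)] = Σ_n Σ_y min(n,y) · P(N=n)P(Y=y)
 = 2·0.154 + 2·0.196 + 5·0.1408 + 5·0.1792 + 5·0.1452 + 7·0.1848
 = 0.308 + 0.392 + 0.704 + 0.896 + 0.726 + 1.2936
 = 4.3196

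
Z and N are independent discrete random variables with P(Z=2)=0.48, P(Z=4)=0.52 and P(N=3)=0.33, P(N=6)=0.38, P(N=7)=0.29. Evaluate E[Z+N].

E[Z+N] = Σ_z Σ_n (z+n) · P(Z=z)P(N=n)
 = 5·0.1584 + 8·0.1824 + 9·0.1392 + 7·0.1716 + 10·0.1976 + 11·0.1508
 = 0.792 + 1.4592 + 1.2528 + 1.2012 + 1.976 + 1.6588
 = 8.34

8.34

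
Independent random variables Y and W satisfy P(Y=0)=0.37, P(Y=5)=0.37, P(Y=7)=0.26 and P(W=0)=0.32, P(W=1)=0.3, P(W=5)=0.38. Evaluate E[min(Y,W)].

E[min(Y,W)] = Σ_y Σ_w min(y,w) · P(Y=y)P(W=w)
 = 0·0.1184 + 0·0.111 + 0·0.1406 + 0·0.1184 + 1·0.111 + 5·0.1406 + 0·0.0832 + 1·0.078 + 5·0.0988
 = 0 + 0 + 0 + 0 + 0.111 + 0.703 + 0 + 0.078 + 0.494
 = 1.386

1.386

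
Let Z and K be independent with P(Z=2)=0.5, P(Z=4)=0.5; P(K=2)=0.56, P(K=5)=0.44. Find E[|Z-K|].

1.44

E[|Z-K|] = Σ_z Σ_k |z-k| · P(Z=z)P(K=k)
 = 0·0.28 + 3·0.22 + 2·0.28 + 1·0.22
 = 0 + 0.66 + 0.56 + 0.22
 = 1.44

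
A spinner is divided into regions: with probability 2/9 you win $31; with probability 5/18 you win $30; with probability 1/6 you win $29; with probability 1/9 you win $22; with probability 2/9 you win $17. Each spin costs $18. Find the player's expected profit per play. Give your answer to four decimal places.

8.2778

E[payout] = 31·2/9 + 30·5/18 + 29·1/6 + 22·1/9 + 17·2/9
 = 62/9 + 25/3 + 29/6 + 22/9 + 34/9
 = 473/18
Net = 473/18 - 18 = 149/18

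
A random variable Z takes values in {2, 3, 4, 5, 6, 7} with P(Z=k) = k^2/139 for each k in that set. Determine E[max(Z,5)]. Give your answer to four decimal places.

E[max(Z,5)] = Σ max(z,5)·P(Z=z)
 = 5·4/139 + 5·9/139 + 5·16/139 + 5·25/139 + 6·36/139 + 7·49/139
 = 20/139 + 45/139 + 80/139 + 125/139 + 216/139 + 343/139
 = 829/139

5.9640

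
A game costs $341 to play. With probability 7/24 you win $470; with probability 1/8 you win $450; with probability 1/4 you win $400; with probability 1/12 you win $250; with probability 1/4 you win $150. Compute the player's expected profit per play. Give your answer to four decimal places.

10.6667

E[payout] = 470·7/24 + 450·1/8 + 400·1/4 + 250·1/12 + 150·1/4
 = 1645/12 + 225/4 + 100 + 125/6 + 75/2
 = 1055/3
Net = 1055/3 - 341 = 32/3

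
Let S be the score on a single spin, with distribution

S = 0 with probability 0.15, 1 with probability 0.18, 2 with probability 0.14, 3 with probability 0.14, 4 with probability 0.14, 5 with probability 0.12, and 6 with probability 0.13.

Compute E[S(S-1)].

9.1

E[S(S-1)] = Σ s(s-1)·P(S=s)
 = 0·0.15 + 0·0.18 + 2·0.14 + 6·0.14 + 12·0.14 + 20·0.12 + 30·0.13
 = 0 + 0 + 0.28 + 0.84 + 1.68 + 2.4 + 3.9
 = 9.1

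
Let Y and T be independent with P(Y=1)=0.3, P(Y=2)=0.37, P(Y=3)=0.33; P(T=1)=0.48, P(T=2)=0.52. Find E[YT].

E[YT] = Σ_y Σ_t yt · P(Y=y)P(T=t)
 = 1·0.144 + 2·0.156 + 2·0.1776 + 4·0.1924 + 3·0.1584 + 6·0.1716
 = 0.144 + 0.312 + 0.3552 + 0.7696 + 0.4752 + 1.0296
 = 3.0856

3.0856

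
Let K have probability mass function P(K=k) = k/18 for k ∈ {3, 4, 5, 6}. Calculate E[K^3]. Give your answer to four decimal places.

125.4444

E[K^3] = Σ k^3·P(K=k)
 = 27·1/6 + 64·2/9 + 125·5/18 + 216·1/3
 = 9/2 + 128/9 + 625/18 + 72
 = 1129/9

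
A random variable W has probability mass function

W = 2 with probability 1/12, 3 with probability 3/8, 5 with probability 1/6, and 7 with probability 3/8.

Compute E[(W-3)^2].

6.75

E[(W-3)^2] = Σ (w-3)^2·P(W=w)
 = 1·1/12 + 0·3/8 + 4·1/6 + 16·3/8
 = 1/12 + 0 + 2/3 + 6
 = 27/4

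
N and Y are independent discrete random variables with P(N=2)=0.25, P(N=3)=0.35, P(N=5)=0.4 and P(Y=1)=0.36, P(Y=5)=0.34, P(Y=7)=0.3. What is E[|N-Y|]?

E[|N-Y|] = Σ_n Σ_y |n-y| · P(N=n)P(Y=y)
 = 1·0.09 + 3·0.085 + 5·0.075 + 2·0.126 + 2·0.119 + 4·0.105 + 4·0.144 + 0·0.136 + 2·0.12
 = 0.09 + 0.255 + 0.375 + 0.252 + 0.238 + 0.42 + 0.576 + 0 + 0.24
 = 2.446

2.446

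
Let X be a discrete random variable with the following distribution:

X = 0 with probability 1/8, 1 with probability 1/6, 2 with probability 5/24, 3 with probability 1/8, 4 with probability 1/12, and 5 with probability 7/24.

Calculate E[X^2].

E[X^2] = Σ x^2·P(X=x)
 = 0·1/8 + 1·1/6 + 4·5/24 + 9·1/8 + 16·1/12 + 25·7/24
 = 0 + 1/6 + 5/6 + 9/8 + 4/3 + 175/24
 = 43/4

10.75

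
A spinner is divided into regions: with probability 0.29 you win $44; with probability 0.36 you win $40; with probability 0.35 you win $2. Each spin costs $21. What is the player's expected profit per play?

E[payout] = 44·0.29 + 40·0.36 + 2·0.35
 = 12.76 + 14.4 + 0.7
 = 27.86
Net = 27.86 - 21 = 6.86

6.86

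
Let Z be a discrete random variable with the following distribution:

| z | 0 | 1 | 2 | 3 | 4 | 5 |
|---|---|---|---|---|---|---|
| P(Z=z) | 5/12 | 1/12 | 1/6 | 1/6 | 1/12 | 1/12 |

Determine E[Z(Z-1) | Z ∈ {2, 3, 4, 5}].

P(Z ∈ {2, 3, 4, 5}) = 1/6 + 1/6 + 1/12 + 1/12 = 1/2.
E[Z(Z-1) | Z ∈ {2, 3, 4, 5}] = [2·1/6 + 6·1/6 + 12·1/12 + 20·1/12] / (1/2)
 = 4 / (1/2)
 = 8

8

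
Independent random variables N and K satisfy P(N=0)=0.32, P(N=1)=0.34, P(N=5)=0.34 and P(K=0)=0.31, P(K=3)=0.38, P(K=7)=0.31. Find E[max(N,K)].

E[max(N,K)] = Σ_n Σ_k max(n,k) · P(N=n)P(K=k)
 = 0·0.0992 + 3·0.1216 + 7·0.0992 + 1·0.1054 + 3·0.1292 + 7·0.1054 + 5·0.1054 + 5·0.1292 + 7·0.1054
 = 0 + 0.3648 + 0.6944 + 0.1054 + 0.3876 + 0.7378 + 0.527 + 0.646 + 0.7378
 = 4.2008

4.2008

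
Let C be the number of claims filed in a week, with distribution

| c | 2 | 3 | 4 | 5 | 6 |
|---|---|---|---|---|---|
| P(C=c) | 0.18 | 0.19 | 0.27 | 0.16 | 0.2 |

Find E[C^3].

87.05

E[C^3] = Σ c^3·P(C=c)
 = 8·0.18 + 27·0.19 + 64·0.27 + 125·0.16 + 216·0.2
 = 1.44 + 5.13 + 17.28 + 20 + 43.2
 = 87.05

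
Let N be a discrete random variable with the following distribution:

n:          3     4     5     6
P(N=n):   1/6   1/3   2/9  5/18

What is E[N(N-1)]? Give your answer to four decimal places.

E[N(N-1)] = Σ n(n-1)·P(N=n)
 = 6·1/6 + 12·1/3 + 20·2/9 + 30·5/18
 = 1 + 4 + 40/9 + 25/3
 = 160/9

17.7778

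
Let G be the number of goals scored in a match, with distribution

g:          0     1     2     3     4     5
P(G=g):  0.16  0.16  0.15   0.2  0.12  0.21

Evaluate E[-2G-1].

E[-2G-1] = Σ (-2g-1)·P(G=g)
 = (-1)·0.16 + (-3)·0.16 + (-5)·0.15 + (-7)·0.2 + (-9)·0.12 + (-11)·0.21
 = (-0.16) + (-0.48) + (-0.75) + (-1.4) + (-1.08) + (-2.31)
 = -6.18

-6.18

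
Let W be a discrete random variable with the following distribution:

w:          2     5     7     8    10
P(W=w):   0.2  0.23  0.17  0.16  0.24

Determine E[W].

6.42

E[W] = Σ w·P(W=w)
 = 2·0.2 + 5·0.23 + 7·0.17 + 8·0.16 + 10·0.24
 = 0.4 + 1.15 + 1.19 + 1.28 + 2.4
 = 6.42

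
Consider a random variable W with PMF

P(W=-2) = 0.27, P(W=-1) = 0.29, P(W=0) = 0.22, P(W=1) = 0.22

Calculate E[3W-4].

-5.83

E[3W-4] = Σ (3w-4)·P(W=w)
 = (-10)·0.27 + (-7)·0.29 + (-4)·0.22 + (-1)·0.22
 = (-2.7) + (-2.03) + (-0.88) + (-0.22)
 = -5.83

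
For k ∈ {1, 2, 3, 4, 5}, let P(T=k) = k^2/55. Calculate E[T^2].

17.8

E[T^2] = Σ t^2·P(T=t)
 = 1·1/55 + 4·4/55 + 9·9/55 + 16·16/55 + 25·5/11
 = 1/55 + 16/55 + 81/55 + 256/55 + 125/11
 = 89/5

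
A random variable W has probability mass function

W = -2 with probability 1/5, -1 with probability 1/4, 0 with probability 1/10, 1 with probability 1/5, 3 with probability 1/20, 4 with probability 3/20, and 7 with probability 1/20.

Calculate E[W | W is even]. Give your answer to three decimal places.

P(W is even) = 1/5 + 1/10 + 3/20 = 9/20.
E[W | W is even] = [(-2)·1/5 + 0·1/10 + 4·3/20] / (9/20)
 = 1/5 / (9/20)
 = 4/9

0.444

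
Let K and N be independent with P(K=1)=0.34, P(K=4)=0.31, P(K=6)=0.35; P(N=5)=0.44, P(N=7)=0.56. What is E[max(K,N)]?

6.274

E[max(K,N)] = Σ_k Σ_n max(k,n) · P(K=k)P(N=n)
 = 5·0.1496 + 7·0.1904 + 5·0.1364 + 7·0.1736 + 6·0.154 + 7·0.196
 = 0.748 + 1.3328 + 0.682 + 1.2152 + 0.924 + 1.372
 = 6.274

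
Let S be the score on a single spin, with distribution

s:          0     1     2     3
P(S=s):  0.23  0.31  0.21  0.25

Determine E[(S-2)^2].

E[(S-2)^2] = Σ (s-2)^2·P(S=s)
 = 4·0.23 + 1·0.31 + 0·0.21 + 1·0.25
 = 0.92 + 0.31 + 0 + 0.25
 = 1.48

1.48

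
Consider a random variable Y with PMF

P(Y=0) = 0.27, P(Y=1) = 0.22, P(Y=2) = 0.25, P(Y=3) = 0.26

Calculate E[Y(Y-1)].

E[Y(Y-1)] = Σ y(y-1)·P(Y=y)
 = 0·0.27 + 0·0.22 + 2·0.25 + 6·0.26
 = 0 + 0 + 0.5 + 1.56
 = 2.06

2.06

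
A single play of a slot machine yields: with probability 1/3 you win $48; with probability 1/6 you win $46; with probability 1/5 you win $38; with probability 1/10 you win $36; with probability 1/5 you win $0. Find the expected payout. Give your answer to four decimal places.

34.8667

E[payout] = 48·1/3 + 46·1/6 + 38·1/5 + 36·1/10 + 0·1/5
 = 16 + 23/3 + 38/5 + 18/5 + 0
 = 523/15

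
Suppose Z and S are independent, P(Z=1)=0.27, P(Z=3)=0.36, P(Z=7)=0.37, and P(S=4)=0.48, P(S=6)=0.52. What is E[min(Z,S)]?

3.2148

E[min(Z,S)] = Σ_z Σ_s min(z,s) · P(Z=z)P(S=s)
 = 1·0.1296 + 1·0.1404 + 3·0.1728 + 3·0.1872 + 4·0.1776 + 6·0.1924
 = 0.1296 + 0.1404 + 0.5184 + 0.5616 + 0.7104 + 1.1544
 = 3.2148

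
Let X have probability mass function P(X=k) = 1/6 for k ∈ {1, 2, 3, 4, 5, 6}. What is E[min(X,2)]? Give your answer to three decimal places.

E[min(X,2)] = Σ min(x,2)·P(X=x)
 = 1·1/6 + 2·1/6 + 2·1/6 + 2·1/6 + 2·1/6 + 2·1/6
 = 1/6 + 1/3 + 1/3 + 1/3 + 1/3 + 1/3
 = 11/6

1.833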